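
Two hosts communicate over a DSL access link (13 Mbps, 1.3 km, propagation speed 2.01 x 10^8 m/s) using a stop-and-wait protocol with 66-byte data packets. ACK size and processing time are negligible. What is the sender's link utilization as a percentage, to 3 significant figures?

75.8 %

t_tx = L/R = 528/13000000 = 4.06154e-05 s.
t_prop = 1300/2.01e+08 = 6.46766e-06 s; RTT = 1.29353e-05 s.
Cycle = t_tx + RTT = 5.35507e-05 s.
Utilization = t_tx / cycle = 4.06154e-05/5.35507e-05 = 75.8 %.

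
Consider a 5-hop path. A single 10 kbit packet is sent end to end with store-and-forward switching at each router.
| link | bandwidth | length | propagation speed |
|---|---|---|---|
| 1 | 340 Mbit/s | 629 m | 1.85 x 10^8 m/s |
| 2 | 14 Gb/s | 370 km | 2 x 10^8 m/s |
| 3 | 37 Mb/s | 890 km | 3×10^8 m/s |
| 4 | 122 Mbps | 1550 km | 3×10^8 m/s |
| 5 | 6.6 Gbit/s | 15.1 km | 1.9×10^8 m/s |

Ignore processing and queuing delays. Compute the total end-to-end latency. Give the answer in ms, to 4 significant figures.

L = 10000 bits.
Transmission delays (L/R per hop): 0.0294118, 0.000714286, 0.27027, 0.0819672, 0.00151515 ms; sum = 0.383879 ms.
Propagation delays (d/s per hop): 0.0034, 1.85, 2.96667, 5.16667, 0.0794737 ms; sum = 10.0662 ms.
End-to-end = 10.45 ms.

10.45 ms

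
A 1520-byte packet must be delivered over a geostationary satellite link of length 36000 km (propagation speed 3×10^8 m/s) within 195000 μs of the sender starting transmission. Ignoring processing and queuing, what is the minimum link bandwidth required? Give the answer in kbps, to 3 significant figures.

162 kbps

L = 12160 bits.
Propagation delay = 36000000 / 300000000 = 120000 μs.
Transmission budget = 195000 − 120000 = 75000 μs.
R ≥ L / t_tx = 12160 bits / 0.075 s = 162 kbps.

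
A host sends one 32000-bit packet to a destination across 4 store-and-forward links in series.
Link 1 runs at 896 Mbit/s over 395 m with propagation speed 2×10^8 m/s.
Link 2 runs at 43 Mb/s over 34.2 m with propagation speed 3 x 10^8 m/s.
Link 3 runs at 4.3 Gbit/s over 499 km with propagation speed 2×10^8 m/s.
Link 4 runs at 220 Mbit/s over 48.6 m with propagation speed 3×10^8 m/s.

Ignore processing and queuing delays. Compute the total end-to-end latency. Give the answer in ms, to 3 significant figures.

3.43 ms

Transmission delays (L/R per hop): 0.0357143, 0.744186, 0.00744186, 0.145455 ms; sum = 0.932797 ms.
Propagation delays (d/s per hop): 0.001975, 0.000114, 2.495, 0.000162 ms; sum = 2.49725 ms.
End-to-end = 3.43 ms.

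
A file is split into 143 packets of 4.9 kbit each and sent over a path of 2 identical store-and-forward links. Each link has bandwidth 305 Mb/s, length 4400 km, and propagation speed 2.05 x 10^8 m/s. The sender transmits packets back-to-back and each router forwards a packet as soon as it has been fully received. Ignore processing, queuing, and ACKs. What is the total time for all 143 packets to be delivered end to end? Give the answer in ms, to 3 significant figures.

45.2 ms

Per-hop transmission t_tx = L/R = 4900/305000000 = 0.0160656 ms.
Per-hop propagation t_prop = 4400000/2.05e+08 = 21.4634 ms.
Pipeline fill: first packet needs 2·t_tx to clear all hops; remaining 142 packets each add one t_tx.
Total = (2+143-1)·t_tx + 2·t_prop = 144·0.0160656 + 2·21.4634 = 45.2 ms.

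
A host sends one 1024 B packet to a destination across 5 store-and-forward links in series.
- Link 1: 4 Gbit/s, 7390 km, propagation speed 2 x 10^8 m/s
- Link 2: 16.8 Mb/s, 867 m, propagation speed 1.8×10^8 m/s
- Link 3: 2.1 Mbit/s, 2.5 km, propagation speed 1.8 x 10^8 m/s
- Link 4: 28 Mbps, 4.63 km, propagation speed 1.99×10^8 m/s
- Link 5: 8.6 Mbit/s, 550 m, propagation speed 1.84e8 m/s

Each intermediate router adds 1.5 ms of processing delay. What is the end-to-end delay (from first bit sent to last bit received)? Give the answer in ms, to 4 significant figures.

L = 1024 × 8 = 8192 bits.
Transmission delays (L/R per hop): 0.002048, 0.487619, 3.90095, 0.292571, 0.952558 ms; sum = 5.63575 ms.
Propagation delays (d/s per hop): 36.95, 0.00481667, 0.0138889, 0.0232663, 0.00298913 ms; sum = 36.995 ms.
Processing at 4 router(s): 4 × 1.5 ms = 6 ms.
End-to-end = 48.63 ms.

48.63 ms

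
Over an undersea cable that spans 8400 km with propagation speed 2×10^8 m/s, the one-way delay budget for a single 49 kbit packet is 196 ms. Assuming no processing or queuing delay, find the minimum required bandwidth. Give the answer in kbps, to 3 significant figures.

318 kbps

Propagation delay = 8400000 / 200000000 = 42 ms.
Transmission budget = 196 − 42 = 154 ms.
R ≥ L / t_tx = 49000 bits / 0.154 s = 318 kbps.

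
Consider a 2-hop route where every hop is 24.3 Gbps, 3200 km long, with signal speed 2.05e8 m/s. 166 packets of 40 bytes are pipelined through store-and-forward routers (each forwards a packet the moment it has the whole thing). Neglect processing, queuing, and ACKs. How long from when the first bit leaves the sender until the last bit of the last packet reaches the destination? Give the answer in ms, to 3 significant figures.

31.2 ms

Per-hop transmission t_tx = L/R = 320/24300000000 = 1.31687e-05 ms.
Per-hop propagation t_prop = 3200000/2.05e+08 = 15.6098 ms.
Pipeline fill: first packet needs 2·t_tx to clear all hops; remaining 165 packets each add one t_tx.
Total = (2+166-1)·t_tx + 2·t_prop = 167·1.31687e-05 + 2·15.6098 = 31.2 ms.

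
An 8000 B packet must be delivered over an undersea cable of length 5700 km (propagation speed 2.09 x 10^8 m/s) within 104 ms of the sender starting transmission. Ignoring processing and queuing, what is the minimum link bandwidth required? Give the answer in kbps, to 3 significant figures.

L = 64000 bits.
Propagation delay = 5700000 / 209000000 = 27.2727 ms.
Transmission budget = 104 − 27.2727 = 76.7273 ms.
R ≥ L / t_tx = 64000 bits / 0.0767273 s = 834 kbps.

834 kbps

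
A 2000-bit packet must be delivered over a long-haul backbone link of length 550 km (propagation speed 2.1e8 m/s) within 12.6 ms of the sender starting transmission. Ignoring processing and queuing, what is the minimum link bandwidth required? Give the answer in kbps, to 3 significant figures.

Propagation delay = 550000 / 210000000 = 2.61905 ms.
Transmission budget = 12.6 − 2.61905 = 9.98095 ms.
R ≥ L / t_tx = 2000 bits / 0.00998095 s = 200 kbps.

200 kbps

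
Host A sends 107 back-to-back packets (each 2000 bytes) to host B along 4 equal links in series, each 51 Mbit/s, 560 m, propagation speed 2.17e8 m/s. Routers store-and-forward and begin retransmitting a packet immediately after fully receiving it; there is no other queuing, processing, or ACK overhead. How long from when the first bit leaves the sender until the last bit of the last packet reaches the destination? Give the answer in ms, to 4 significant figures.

34.52 ms

Per-hop transmission t_tx = L/R = 16000/51000000 = 0.313725 ms.
Per-hop propagation t_prop = 560/217000000 = 0.00258065 ms.
Pipeline fill: first packet needs 4·t_tx to clear all hops; remaining 106 packets each add one t_tx.
Total = (4+107-1)·t_tx + 4·t_prop = 110·0.313725 + 4·0.00258065 = 34.52 ms.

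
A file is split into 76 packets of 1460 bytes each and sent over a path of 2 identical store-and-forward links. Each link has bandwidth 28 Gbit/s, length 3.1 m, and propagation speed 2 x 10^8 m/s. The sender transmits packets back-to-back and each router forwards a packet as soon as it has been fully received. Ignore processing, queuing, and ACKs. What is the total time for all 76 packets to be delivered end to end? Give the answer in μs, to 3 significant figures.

Per-hop transmission t_tx = L/R = 11680/28000000000 = 0.417143 μs.
Per-hop propagation t_prop = 3.1/200000000 = 0.0155 μs.
Pipeline fill: first packet needs 2·t_tx to clear all hops; remaining 75 packets each add one t_tx.
Total = (2+76-1)·t_tx + 2·t_prop = 77·0.417143 + 2·0.0155 = 32.2 μs.

32.2 μs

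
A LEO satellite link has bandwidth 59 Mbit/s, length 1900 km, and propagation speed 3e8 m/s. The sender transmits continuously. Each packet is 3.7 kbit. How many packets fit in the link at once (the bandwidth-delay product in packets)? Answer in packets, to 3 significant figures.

101 packets

Propagation delay = 1900000 / 300000000 = 0.00633333 s.
BDP = R × t_prop = 59000000 × 0.00633333 = 373667 bits.
In packets of 3700 bits: 101 packets.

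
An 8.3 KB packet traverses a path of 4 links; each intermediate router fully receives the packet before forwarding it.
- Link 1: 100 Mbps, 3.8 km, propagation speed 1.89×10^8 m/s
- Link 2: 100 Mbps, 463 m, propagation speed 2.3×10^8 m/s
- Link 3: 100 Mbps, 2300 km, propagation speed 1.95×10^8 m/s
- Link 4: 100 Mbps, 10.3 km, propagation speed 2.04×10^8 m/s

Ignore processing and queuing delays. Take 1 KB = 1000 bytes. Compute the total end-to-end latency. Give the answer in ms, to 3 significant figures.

L = 66400 bits.
Transmission delay per hop = L/R = 66400/100000000 = 0.664 ms; 4 hops → 2.656 ms.
Propagation delays (d/s per hop): 0.0201058, 0.00201304, 11.7949, 0.0504902 ms; sum = 11.8675 ms.
End-to-end = 14.5 ms.

14.5 ms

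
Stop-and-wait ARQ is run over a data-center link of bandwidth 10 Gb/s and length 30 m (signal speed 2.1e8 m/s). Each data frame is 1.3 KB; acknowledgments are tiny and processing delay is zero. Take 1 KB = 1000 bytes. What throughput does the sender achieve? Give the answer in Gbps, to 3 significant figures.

t_tx = L/R = 10400/10000000000 = 1.04e-06 s.
t_prop = 30/210000000 = 1.42857e-07 s; RTT = 2.85714e-07 s.
Cycle = t_tx + RTT = 1.32571e-06 s.
Throughput = L / cycle = 10400 / 1.32571e-06 = 7.84 Gbps.

7.84 Gbps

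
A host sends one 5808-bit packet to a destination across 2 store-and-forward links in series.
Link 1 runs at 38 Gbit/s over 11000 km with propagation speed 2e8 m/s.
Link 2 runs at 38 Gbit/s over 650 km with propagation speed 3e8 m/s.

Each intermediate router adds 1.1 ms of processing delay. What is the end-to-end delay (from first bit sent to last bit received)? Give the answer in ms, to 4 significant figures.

Transmission delay per hop = L/R = 5808/38000000000 = 0.000152842 ms; 2 hops → 0.000305684 ms.
Propagation delays (d/s per hop): 55, 2.16667 ms; sum = 57.1667 ms.
Processing at 1 router(s): 1 × 1.1 ms = 1.1 ms.
End-to-end = 58.27 ms.

58.27 ms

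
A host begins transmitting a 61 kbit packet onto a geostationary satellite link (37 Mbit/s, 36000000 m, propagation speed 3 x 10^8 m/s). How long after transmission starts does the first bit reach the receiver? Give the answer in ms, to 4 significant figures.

First bit experiences only propagation delay: d/s = 36000000/300000000 = 120.0 ms.

120.0 ms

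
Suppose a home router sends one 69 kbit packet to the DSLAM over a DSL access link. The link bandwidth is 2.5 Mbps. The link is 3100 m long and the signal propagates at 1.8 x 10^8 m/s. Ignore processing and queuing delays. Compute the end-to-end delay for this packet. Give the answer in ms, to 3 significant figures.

L = 69000 bits.
Transmission delay = L/R = 69000 / 2500000 = 27.6 ms.
Propagation delay = d/s = 3100 m / 180000000 m/s = 0.0172222 ms.
Total = 27.6 ms.

27.6 ms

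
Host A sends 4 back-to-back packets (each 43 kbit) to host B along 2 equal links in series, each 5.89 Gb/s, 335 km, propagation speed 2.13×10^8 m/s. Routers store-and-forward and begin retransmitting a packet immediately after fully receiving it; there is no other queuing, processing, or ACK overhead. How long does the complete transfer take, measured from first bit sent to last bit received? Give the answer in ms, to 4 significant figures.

3.182 ms

Per-hop transmission t_tx = L/R = 43000/5890000000 = 0.00730051 ms.
Per-hop propagation t_prop = 335000/213000000 = 1.57277 ms.
Pipeline fill: first packet needs 2·t_tx to clear all hops; remaining 3 packets each add one t_tx.
Total = (2+4-1)·t_tx + 2·t_prop = 5·0.00730051 + 2·1.57277 = 3.182 ms.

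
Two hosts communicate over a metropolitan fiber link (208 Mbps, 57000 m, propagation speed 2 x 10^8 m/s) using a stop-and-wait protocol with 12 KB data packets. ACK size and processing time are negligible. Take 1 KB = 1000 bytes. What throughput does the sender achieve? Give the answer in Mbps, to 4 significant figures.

t_tx = L/R = 96000/208000000 = 0.000461538 s.
t_prop = 57000/200000000 = 0.000285 s; RTT = 0.00057 s.
Cycle = t_tx + RTT = 0.00103154 s.
Throughput = L / cycle = 96000 / 0.00103154 = 93.06 Mbps.

93.06 Mbps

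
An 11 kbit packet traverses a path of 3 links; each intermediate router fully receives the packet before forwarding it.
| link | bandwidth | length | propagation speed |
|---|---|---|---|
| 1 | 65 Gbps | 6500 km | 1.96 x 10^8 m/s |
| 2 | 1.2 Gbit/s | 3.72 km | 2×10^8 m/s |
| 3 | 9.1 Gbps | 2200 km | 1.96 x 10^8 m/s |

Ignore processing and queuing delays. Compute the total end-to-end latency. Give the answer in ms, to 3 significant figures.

44.4 ms

L = 11000 bits.
Transmission delays (L/R per hop): 0.000169231, 0.00916667, 0.00120879 ms; sum = 0.0105447 ms.
Propagation delays (d/s per hop): 33.1633, 0.0186, 11.2245 ms; sum = 44.4064 ms.
End-to-end = 44.4 ms.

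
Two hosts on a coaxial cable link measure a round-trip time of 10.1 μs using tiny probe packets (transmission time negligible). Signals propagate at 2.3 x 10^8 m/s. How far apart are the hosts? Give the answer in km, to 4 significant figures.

1.162 km

One-way propagation = RTT/2 = 5.05 μs.
d = s × t = 2.3e+08 × 5.05e-06 = 1.162 km.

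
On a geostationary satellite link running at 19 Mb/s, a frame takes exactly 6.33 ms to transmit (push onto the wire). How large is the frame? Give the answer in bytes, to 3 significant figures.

L = R × t_tx = 19000000 b/s × 0.00633 s = 120270 bits.
In bytes: 120270 / 8 = 15000 bytes.

15000 bytes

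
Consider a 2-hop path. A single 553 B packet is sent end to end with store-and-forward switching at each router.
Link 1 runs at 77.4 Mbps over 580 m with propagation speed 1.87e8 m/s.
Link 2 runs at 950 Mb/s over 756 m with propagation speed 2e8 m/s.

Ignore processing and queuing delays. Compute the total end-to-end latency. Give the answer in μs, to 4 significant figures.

68.70 μs

L = 553 × 8 = 4424 bits.
Transmission delays (L/R per hop): 57.1576, 4.65684 μs; sum = 61.8145 μs.
Propagation delays (d/s per hop): 3.1016, 3.78 μs; sum = 6.8816 μs.
End-to-end = 68.70 μs.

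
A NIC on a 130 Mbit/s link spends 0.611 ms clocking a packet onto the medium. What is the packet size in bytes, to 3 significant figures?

9930 bytes

L = R × t_tx = 130000000 b/s × 0.000611 s = 79430 bits.
In bytes: 79430 / 8 = 9930 bytes.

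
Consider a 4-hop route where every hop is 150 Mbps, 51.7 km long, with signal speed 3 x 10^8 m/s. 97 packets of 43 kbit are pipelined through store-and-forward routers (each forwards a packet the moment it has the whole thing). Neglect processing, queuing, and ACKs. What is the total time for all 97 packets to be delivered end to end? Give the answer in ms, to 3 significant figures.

Per-hop transmission t_tx = L/R = 43000/150000000 = 0.286667 ms.
Per-hop propagation t_prop = 51700/300000000 = 0.172333 ms.
Pipeline fill: first packet needs 4·t_tx to clear all hops; remaining 96 packets each add one t_tx.
Total = (4+97-1)·t_tx + 4·t_prop = 100·0.286667 + 4·0.172333 = 29.4 ms.

29.4 ms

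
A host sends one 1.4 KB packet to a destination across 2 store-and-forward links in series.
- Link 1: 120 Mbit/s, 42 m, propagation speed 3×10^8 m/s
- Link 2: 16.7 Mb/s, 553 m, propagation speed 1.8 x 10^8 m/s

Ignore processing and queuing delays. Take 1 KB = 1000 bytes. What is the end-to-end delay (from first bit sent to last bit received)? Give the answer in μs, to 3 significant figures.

L = 11200 bits.
Transmission delays (L/R per hop): 93.3333, 670.659 μs; sum = 763.992 μs.
Propagation delays (d/s per hop): 0.14, 3.07222 μs; sum = 3.21222 μs.
End-to-end = 767 μs.

767 μs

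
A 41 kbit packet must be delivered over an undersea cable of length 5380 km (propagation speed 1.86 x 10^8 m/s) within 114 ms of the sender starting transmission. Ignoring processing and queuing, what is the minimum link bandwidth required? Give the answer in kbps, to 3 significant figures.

Propagation delay = 5380000 / 186000000 = 28.9247 ms.
Transmission budget = 114 − 28.9247 = 85.0753 ms.
R ≥ L / t_tx = 41000 bits / 0.0850753 s = 482 kbps.

482 kbps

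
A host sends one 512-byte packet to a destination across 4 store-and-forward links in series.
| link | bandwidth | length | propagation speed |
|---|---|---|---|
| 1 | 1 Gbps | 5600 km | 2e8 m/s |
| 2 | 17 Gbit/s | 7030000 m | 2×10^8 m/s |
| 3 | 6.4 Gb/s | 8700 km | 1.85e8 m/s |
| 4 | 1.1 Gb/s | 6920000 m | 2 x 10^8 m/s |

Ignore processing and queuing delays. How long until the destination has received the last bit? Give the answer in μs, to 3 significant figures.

L = 512 × 8 = 4096 bits.
Transmission delays (L/R per hop): 4.096, 0.240941, 0.64, 3.72364 μs; sum = 8.70058 μs.
Propagation delays (d/s per hop): 28000, 35150, 47027, 34600 μs; sum = 144777 μs.
End-to-end = 145000 μs.

145000 μs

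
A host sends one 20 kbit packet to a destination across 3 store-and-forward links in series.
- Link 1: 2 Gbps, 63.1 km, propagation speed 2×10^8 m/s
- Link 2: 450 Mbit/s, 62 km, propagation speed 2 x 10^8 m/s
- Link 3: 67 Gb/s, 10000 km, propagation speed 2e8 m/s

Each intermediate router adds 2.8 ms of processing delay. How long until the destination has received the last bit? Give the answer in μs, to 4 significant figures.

56280 μs

L = 20000 bits.
Transmission delays (L/R per hop): 10, 44.4444, 0.298507 μs; sum = 54.743 μs.
Propagation delays (d/s per hop): 315.5, 310, 50000 μs; sum = 50625.5 μs.
Processing at 2 router(s): 2 × 2.8 ms = 5600 μs.
End-to-end = 56280 μs.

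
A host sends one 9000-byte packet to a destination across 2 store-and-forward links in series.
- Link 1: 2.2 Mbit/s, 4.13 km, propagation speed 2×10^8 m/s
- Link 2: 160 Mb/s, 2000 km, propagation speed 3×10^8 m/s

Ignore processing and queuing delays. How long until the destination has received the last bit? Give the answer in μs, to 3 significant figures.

39900 μs

L = 9000 × 8 = 72000 bits.
Transmission delays (L/R per hop): 32727.3, 450 μs; sum = 33177.3 μs.
Propagation delays (d/s per hop): 20.65, 6666.67 μs; sum = 6687.32 μs.
End-to-end = 39900 μs.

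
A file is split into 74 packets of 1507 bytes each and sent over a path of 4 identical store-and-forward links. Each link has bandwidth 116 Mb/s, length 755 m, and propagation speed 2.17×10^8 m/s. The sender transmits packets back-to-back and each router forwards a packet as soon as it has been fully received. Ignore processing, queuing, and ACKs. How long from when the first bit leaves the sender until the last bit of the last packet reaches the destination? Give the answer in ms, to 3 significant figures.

Per-hop transmission t_tx = L/R = 12056/116000000 = 0.103931 ms.
Per-hop propagation t_prop = 755/217000000 = 0.00347926 ms.
Pipeline fill: first packet needs 4·t_tx to clear all hops; remaining 73 packets each add one t_tx.
Total = (4+74-1)·t_tx + 4·t_prop = 77·0.103931 + 4·0.00347926 = 8.02 ms.

8.02 ms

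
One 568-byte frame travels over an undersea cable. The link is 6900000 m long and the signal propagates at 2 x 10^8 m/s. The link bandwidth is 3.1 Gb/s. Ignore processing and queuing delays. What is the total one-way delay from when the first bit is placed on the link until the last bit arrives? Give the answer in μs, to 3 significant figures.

34500 μs

L = 568 × 8 = 4544 bits.
Transmission delay = L/R = 4544 / 3100000000 = 1.46581 μs.
Propagation delay = d/s = 6900000 m / 200000000 m/s = 34500 μs.
Total = 34500 μs.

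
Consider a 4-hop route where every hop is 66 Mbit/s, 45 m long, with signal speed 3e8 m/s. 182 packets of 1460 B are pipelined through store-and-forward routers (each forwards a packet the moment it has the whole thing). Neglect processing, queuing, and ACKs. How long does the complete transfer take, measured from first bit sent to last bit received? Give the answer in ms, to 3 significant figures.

Per-hop transmission t_tx = L/R = 11680/66000000 = 0.17697 ms.
Per-hop propagation t_prop = 45/300000000 = 0.00015 ms.
Pipeline fill: first packet needs 4·t_tx to clear all hops; remaining 181 packets each add one t_tx.
Total = (4+182-1)·t_tx + 4·t_prop = 185·0.17697 + 4·0.00015 = 32.7 ms.

32.7 ms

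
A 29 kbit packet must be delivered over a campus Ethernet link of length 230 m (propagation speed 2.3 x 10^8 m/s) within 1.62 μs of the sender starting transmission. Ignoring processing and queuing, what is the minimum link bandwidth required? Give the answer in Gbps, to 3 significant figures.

Propagation delay = 230 / 2.3e+08 = 1 μs.
Transmission budget = 1.62 − 1 = 0.62 μs.
R ≥ L / t_tx = 29000 bits / 6.2e-07 s = 46.8 Gbps.

46.8 Gbps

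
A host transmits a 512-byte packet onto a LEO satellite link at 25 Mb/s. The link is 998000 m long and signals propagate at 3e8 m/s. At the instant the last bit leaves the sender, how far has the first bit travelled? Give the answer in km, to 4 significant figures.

49.15 km

t_tx = L/R = 4096/25000000 = 0.00016384 s.
Distance = s × t_tx = 300000000 × 0.00016384 = 49.15 km.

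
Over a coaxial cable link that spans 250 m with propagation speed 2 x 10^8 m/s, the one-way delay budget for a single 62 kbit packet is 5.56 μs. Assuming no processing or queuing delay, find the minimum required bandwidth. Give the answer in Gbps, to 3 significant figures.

14.4 Gbps

Propagation delay = 250 / 200000000 = 1.25 μs.
Transmission budget = 5.56 − 1.25 = 4.31 μs.
R ≥ L / t_tx = 62000 bits / 4.31e-06 s = 14.4 Gbps.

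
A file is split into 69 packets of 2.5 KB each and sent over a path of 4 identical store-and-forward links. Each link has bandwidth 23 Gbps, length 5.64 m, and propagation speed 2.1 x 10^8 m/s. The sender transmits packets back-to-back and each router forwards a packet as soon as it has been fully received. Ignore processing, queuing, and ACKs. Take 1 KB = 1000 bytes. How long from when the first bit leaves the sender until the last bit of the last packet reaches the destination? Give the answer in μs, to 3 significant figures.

Per-hop transmission t_tx = L/R = 20000/23000000000 = 0.869565 μs.
Per-hop propagation t_prop = 5.64/210000000 = 0.0268571 μs.
Pipeline fill: first packet needs 4·t_tx to clear all hops; remaining 68 packets each add one t_tx.
Total = (4+69-1)·t_tx + 4·t_prop = 72·0.869565 + 4·0.0268571 = 62.7 μs.

62.7 μs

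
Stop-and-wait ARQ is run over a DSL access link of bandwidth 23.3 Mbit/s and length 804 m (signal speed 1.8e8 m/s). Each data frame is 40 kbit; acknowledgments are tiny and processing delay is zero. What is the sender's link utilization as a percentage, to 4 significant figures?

99.48 %

t_tx = L/R = 40000/23300000 = 0.00171674 s.
t_prop = 804/180000000 = 4.46667e-06 s; RTT = 8.93333e-06 s.
Cycle = t_tx + RTT = 0.00172567 s.
Utilization = t_tx / cycle = 0.00171674/0.00172567 = 99.48 %.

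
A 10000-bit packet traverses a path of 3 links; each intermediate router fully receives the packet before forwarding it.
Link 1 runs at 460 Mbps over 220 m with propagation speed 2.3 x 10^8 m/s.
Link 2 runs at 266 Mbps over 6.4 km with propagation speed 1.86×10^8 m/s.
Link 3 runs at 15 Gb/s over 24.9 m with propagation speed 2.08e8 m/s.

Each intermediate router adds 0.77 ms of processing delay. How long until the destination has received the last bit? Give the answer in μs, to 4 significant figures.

Transmission delays (L/R per hop): 21.7391, 37.594, 0.666667 μs; sum = 59.9998 μs.
Propagation delays (d/s per hop): 0.956522, 34.4086, 0.119712 μs; sum = 35.4848 μs.
Processing at 2 router(s): 2 × 0.77 ms = 1540 μs.
End-to-end = 1635 μs.

1635 μs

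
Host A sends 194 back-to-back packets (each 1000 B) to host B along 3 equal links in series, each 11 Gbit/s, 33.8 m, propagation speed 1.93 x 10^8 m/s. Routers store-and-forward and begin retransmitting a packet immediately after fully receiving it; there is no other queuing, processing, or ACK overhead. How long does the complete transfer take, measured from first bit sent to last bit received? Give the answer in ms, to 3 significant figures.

Per-hop transmission t_tx = L/R = 8000/11000000000 = 0.000727273 ms.
Per-hop propagation t_prop = 33.8/193000000 = 0.00017513 ms.
Pipeline fill: first packet needs 3·t_tx to clear all hops; remaining 193 packets each add one t_tx.
Total = (3+194-1)·t_tx + 3·t_prop = 196·0.000727273 + 3·0.00017513 = 0.143 ms.

0.143 ms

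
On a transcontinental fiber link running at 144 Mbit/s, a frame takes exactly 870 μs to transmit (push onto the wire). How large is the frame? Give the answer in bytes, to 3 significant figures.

L = R × t_tx = 144000000 b/s × 0.00087 s = 125280 bits.
In bytes: 125280 / 8 = 15700 bytes.

15700 bytes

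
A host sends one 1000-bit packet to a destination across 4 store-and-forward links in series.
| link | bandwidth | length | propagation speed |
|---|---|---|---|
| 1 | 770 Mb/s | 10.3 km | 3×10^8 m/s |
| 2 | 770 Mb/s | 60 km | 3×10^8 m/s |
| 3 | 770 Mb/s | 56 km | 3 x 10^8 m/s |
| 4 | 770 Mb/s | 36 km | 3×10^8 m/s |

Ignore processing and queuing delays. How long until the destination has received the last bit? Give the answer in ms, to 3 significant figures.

0.546 ms

Transmission delay per hop = L/R = 1000/770000000 = 0.0012987 ms; 4 hops → 0.00519481 ms.
Propagation delays (d/s per hop): 0.0343333, 0.2, 0.186667, 0.12 ms; sum = 0.541 ms.
End-to-end = 0.546 ms.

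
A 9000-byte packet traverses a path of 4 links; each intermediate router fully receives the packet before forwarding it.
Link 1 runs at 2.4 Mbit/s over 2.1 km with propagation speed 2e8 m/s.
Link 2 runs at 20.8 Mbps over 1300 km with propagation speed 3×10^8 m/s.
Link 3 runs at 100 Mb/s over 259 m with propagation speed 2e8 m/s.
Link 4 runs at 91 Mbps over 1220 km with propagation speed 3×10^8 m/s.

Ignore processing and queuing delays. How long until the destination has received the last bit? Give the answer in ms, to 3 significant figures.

L = 9000 × 8 = 72000 bits.
Transmission delays (L/R per hop): 30, 3.46154, 0.72, 0.791209 ms; sum = 34.9727 ms.
Propagation delays (d/s per hop): 0.0105, 4.33333, 0.001295, 4.06667 ms; sum = 8.4118 ms.
End-to-end = 43.4 ms.

43.4 ms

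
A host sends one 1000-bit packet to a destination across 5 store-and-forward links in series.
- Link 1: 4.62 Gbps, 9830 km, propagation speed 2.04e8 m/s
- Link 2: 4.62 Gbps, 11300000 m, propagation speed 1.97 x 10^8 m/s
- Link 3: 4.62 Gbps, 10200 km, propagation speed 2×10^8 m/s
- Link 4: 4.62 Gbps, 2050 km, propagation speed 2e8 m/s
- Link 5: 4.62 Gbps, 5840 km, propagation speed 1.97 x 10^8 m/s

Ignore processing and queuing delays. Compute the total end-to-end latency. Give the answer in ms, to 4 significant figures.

Transmission delay per hop = L/R = 1000/4620000000 = 0.00021645 ms; 5 hops → 0.00108225 ms.
Propagation delays (d/s per hop): 48.1863, 57.3604, 51, 10.25, 29.6447 ms; sum = 196.441 ms.
End-to-end = 196.4 ms.

196.4 ms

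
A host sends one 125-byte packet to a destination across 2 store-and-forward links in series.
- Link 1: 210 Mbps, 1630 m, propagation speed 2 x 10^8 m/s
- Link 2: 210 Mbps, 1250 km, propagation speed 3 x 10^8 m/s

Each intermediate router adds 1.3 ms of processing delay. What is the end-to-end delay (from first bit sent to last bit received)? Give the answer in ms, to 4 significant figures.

L = 125 × 8 = 1000 bits.
Transmission delay per hop = L/R = 1000/210000000 = 0.0047619 ms; 2 hops → 0.00952381 ms.
Propagation delays (d/s per hop): 0.00815, 4.16667 ms; sum = 4.17482 ms.
Processing at 1 router(s): 1 × 1.3 ms = 1.3 ms.
End-to-end = 5.484 ms.

5.484 ms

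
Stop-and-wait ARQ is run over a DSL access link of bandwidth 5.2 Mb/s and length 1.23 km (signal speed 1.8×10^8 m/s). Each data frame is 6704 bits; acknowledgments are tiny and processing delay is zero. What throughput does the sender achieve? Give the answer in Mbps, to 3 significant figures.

5.15 Mbps

t_tx = L/R = 6704/5200000 = 0.00128923 s.
t_prop = 1230/180000000 = 6.83333e-06 s; RTT = 1.36667e-05 s.
Cycle = t_tx + RTT = 0.0013029 s.
Throughput = L / cycle = 6704 / 0.0013029 = 5.15 Mbps.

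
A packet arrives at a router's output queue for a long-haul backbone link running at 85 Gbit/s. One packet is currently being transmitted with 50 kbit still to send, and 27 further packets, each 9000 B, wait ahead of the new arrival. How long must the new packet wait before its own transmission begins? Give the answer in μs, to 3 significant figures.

Each queued packet: L/R = 72000/85000000000 = 0.847059 μs.
27 queued → 22.8706 μs.
Plus remaining 50000 bits of current packet: 0.588235 μs.
Queuing delay = 23.5 μs.

23.5 μs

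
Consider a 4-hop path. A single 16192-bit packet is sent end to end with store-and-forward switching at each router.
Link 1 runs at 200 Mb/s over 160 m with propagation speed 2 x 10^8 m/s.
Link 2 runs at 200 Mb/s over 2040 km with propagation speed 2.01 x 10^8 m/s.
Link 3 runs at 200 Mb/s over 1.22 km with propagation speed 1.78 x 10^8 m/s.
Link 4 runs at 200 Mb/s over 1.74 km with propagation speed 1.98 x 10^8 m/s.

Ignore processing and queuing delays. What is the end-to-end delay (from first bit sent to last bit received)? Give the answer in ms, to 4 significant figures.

10.49 ms

Transmission delay per hop = L/R = 16192/200000000 = 0.08096 ms; 4 hops → 0.32384 ms.
Propagation delays (d/s per hop): 0.0008, 10.1493, 0.00685393, 0.00878788 ms; sum = 10.1657 ms.
End-to-end = 10.49 ms.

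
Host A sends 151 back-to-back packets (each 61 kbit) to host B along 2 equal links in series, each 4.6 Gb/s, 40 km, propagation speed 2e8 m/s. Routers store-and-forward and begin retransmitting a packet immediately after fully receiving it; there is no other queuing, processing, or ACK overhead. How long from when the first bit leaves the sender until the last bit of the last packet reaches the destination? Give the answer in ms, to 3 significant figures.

Per-hop transmission t_tx = L/R = 61000/4600000000 = 0.0132609 ms.
Per-hop propagation t_prop = 40000/200000000 = 0.2 ms.
Pipeline fill: first packet needs 2·t_tx to clear all hops; remaining 150 packets each add one t_tx.
Total = (2+151-1)·t_tx + 2·t_prop = 152·0.0132609 + 2·0.2 = 2.42 ms.

2.42 ms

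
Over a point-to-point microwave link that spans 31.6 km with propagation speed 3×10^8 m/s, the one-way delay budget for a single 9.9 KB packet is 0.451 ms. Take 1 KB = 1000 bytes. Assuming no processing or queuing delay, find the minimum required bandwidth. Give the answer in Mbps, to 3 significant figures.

229 Mbps

L = 79200 bits.
Propagation delay = 31600 / 300000000 = 0.105333 ms.
Transmission budget = 0.451 − 0.105333 = 0.345667 ms.
R ≥ L / t_tx = 79200 bits / 0.000345667 s = 229 Mbps.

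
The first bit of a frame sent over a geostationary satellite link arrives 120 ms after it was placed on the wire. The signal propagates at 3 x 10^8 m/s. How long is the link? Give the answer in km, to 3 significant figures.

d = s × t_prop = 300000000 × 0.12 = 36000 km.

36000 km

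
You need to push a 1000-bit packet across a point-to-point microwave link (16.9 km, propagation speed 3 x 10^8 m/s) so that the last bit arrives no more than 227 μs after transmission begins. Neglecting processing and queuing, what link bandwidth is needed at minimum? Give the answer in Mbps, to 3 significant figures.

Propagation delay = 16900 / 300000000 = 56.3333 μs.
Transmission budget = 227 − 56.3333 = 170.667 μs.
R ≥ L / t_tx = 1000 bits / 0.000170667 s = 5.86 Mbps.

5.86 Mbps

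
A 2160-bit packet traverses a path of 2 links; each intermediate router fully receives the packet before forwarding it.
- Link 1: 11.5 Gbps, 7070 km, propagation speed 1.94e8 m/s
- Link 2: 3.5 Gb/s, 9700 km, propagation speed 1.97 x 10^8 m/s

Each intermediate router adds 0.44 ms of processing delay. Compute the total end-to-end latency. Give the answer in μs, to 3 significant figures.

86100 μs

Transmission delays (L/R per hop): 0.187826, 0.617143 μs; sum = 0.804969 μs.
Propagation delays (d/s per hop): 36443.3, 49238.6 μs; sum = 85681.9 μs.
Processing at 1 router(s): 1 × 0.44 ms = 440 μs.
End-to-end = 86100 μs.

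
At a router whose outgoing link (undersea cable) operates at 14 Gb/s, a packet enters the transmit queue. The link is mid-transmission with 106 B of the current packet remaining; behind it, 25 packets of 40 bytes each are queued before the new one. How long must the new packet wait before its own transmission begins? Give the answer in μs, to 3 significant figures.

Each queued packet: L/R = 320/14000000000 = 0.0228571 μs.
25 queued → 0.571429 μs.
Plus remaining 848 bits of current packet: 0.0605714 μs.
Queuing delay = 0.632 μs.

0.632 μs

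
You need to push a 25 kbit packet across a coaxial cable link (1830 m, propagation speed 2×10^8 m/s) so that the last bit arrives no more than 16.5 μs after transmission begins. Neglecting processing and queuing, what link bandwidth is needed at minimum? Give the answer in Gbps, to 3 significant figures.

Propagation delay = 1830 / 200000000 = 9.15 μs.
Transmission budget = 16.5 − 9.15 = 7.35 μs.
R ≥ L / t_tx = 25000 bits / 7.35e-06 s = 3.40 Gbps.

3.40 Gbps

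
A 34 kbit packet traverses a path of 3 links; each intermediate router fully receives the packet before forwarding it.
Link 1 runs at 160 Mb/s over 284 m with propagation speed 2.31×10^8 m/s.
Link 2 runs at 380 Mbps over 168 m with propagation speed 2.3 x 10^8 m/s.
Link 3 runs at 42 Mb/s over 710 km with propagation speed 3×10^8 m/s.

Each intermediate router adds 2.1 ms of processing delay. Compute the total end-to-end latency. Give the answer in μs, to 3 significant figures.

7680 μs

L = 34000 bits.
Transmission delays (L/R per hop): 212.5, 89.4737, 809.524 μs; sum = 1111.5 μs.
Propagation delays (d/s per hop): 1.22944, 0.730435, 2366.67 μs; sum = 2368.63 μs.
Processing at 2 router(s): 2 × 2.1 ms = 4200 μs.
End-to-end = 7680 μs.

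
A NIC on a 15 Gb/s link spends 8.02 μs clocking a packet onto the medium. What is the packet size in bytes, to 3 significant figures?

L = R × t_tx = 15000000000 b/s × 8.02e-06 s = 120300 bits.
In bytes: 120300 / 8 = 15000 bytes.

15000 bytes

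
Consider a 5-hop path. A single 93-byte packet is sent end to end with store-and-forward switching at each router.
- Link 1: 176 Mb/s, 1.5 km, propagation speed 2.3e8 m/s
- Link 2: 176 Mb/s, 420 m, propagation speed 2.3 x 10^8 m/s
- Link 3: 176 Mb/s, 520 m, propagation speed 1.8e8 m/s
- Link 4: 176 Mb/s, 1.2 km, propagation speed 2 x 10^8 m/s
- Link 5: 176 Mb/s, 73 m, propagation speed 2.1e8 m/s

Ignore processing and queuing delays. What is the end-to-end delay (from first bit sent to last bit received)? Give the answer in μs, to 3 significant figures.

L = 93 × 8 = 744 bits.
Transmission delay per hop = L/R = 744/176000000 = 4.22727 μs; 5 hops → 21.1364 μs.
Propagation delays (d/s per hop): 6.52174, 1.82609, 2.88889, 6, 0.347619 μs; sum = 17.5843 μs.
End-to-end = 38.7 μs.

38.7 μs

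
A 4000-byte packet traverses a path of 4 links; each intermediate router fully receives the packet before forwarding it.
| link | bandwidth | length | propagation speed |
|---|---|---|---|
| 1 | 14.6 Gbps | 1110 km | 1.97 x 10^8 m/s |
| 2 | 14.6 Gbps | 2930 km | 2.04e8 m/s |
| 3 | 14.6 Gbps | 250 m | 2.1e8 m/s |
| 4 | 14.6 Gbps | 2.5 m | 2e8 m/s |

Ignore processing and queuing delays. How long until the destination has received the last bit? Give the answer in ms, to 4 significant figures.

L = 4000 × 8 = 32000 bits.
Transmission delay per hop = L/R = 32000/14600000000 = 0.00219178 ms; 4 hops → 0.00876712 ms.
Propagation delays (d/s per hop): 5.63452, 14.3627, 0.00119048, 1.25e-05 ms; sum = 19.9985 ms.
End-to-end = 20.01 ms.

20.01 ms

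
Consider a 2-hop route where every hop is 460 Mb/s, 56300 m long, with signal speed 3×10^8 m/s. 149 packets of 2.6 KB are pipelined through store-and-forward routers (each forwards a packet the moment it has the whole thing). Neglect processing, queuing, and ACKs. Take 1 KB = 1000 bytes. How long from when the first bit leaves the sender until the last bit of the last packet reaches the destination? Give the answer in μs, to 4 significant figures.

7158 μs

Per-hop transmission t_tx = L/R = 20800/460000000 = 45.2174 μs.
Per-hop propagation t_prop = 56300/300000000 = 187.667 μs.
Pipeline fill: first packet needs 2·t_tx to clear all hops; remaining 148 packets each add one t_tx.
Total = (2+149-1)·t_tx + 2·t_prop = 150·45.2174 + 2·187.667 = 7158 μs.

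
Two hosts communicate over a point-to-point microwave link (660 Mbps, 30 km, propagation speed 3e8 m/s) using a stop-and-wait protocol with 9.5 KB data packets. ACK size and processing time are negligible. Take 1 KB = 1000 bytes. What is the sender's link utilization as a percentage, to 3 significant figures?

36.5 %

t_tx = L/R = 76000/660000000 = 0.000115152 s.
t_prop = 30000/300000000 = 0.0001 s; RTT = 0.0002 s.
Cycle = t_tx + RTT = 0.000315152 s.
Utilization = t_tx / cycle = 0.000115152/0.000315152 = 36.5 %.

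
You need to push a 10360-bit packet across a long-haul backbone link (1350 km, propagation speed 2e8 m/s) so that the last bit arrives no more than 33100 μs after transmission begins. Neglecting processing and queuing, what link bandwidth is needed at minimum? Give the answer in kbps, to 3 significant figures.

393 kbps

Propagation delay = 1350000 / 200000000 = 6750 μs.
Transmission budget = 33100 − 6750 = 26350 μs.
R ≥ L / t_tx = 10360 bits / 0.02635 s = 393 kbps.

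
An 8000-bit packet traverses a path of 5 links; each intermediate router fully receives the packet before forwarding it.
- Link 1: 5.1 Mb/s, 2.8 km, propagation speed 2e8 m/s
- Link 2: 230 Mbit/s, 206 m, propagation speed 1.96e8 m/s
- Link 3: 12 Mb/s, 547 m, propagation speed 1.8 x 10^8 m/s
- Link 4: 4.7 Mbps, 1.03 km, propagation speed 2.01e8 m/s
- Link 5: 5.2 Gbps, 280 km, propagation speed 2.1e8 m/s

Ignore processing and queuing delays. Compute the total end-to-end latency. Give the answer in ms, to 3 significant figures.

5.33 ms

Transmission delays (L/R per hop): 1.56863, 0.0347826, 0.666667, 1.70213, 0.00153846 ms; sum = 3.97374 ms.
Propagation delays (d/s per hop): 0.014, 0.00105102, 0.00303889, 0.00512438, 1.33333 ms; sum = 1.35655 ms.
End-to-end = 5.33 ms.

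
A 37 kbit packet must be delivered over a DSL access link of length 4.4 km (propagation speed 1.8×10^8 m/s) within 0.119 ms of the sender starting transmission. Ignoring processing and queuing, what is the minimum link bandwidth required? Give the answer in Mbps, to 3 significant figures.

Propagation delay = 4400 / 180000000 = 0.0244444 ms.
Transmission budget = 0.119 − 0.0244444 = 0.0945556 ms.
R ≥ L / t_tx = 37000 bits / 9.45556e-05 s = 391 Mbps.

391 Mbps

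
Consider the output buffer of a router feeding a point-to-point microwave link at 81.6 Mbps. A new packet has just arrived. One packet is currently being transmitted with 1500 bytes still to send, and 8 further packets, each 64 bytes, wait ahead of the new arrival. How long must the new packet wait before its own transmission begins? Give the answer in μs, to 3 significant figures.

Each queued packet: L/R = 512/81600000 = 6.27451 μs.
8 queued → 50.1961 μs.
Plus remaining 12000 bits of current packet: 147.059 μs.
Queuing delay = 197 μs.

197 μs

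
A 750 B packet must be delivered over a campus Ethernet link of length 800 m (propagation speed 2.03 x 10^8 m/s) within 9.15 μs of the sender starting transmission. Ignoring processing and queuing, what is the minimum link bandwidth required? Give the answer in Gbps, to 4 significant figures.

L = 6000 bits.
Propagation delay = 800 / 2.03e+08 = 3.94089 μs.
Transmission budget = 9.15 − 3.94089 = 5.20911 μs.
R ≥ L / t_tx = 6000 bits / 5.20911e-06 s = 1.152 Gbps.

1.152 Gbps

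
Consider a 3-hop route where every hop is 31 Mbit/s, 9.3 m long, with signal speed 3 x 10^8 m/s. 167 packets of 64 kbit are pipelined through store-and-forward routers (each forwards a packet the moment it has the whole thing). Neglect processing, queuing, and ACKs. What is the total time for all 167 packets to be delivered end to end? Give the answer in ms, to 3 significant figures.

Per-hop transmission t_tx = L/R = 64000/31000000 = 2.06452 ms.
Per-hop propagation t_prop = 9.3/300000000 = 3.1e-05 ms.
Pipeline fill: first packet needs 3·t_tx to clear all hops; remaining 166 packets each add one t_tx.
Total = (3+167-1)·t_tx + 3·t_prop = 169·2.06452 + 3·3.1e-05 = 349 ms.

349 ms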